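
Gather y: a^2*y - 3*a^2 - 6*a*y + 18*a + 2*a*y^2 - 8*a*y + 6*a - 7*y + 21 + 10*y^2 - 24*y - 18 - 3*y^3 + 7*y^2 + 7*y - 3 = -3*a^2 + 24*a - 3*y^3 + y^2*(2*a + 17) + y*(a^2 - 14*a - 24)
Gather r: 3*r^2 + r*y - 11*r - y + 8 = 3*r^2 + r*(y - 11) - y + 8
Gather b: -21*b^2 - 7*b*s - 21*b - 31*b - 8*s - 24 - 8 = -21*b^2 + b*(-7*s - 52) - 8*s - 32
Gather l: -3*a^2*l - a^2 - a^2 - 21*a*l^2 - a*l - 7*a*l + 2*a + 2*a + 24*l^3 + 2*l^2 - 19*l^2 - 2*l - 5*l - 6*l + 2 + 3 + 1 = -2*a^2 + 4*a + 24*l^3 + l^2*(-21*a - 17) + l*(-3*a^2 - 8*a - 13) + 6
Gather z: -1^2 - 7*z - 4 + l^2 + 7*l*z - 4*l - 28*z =l^2 - 4*l + z*(7*l - 35) - 5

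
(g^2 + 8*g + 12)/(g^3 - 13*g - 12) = (g^2 + 8*g + 12)/(g^3 - 13*g - 12)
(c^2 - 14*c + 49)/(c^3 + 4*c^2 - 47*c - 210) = (c - 7)/(c^2 + 11*c + 30)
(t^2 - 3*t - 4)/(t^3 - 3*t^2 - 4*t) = 1/t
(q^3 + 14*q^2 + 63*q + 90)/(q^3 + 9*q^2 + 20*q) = (q^2 + 9*q + 18)/(q*(q + 4))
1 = 1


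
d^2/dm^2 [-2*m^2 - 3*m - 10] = -4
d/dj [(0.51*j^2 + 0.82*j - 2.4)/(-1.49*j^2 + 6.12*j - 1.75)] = (4.343*j^2 - 8.937*j + 13.253)/(2.2201*j^4 - 18.2376*j^3 + 42.6694*j^2 - 21.42*j + 3.0625)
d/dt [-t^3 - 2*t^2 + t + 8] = -3*t^2 - 4*t + 1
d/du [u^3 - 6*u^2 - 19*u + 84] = 3*u^2 - 12*u - 19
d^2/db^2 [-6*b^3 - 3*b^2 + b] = -36*b - 6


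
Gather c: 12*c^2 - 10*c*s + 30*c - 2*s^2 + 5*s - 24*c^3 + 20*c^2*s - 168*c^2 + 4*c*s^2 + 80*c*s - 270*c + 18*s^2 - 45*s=-24*c^3 + c^2*(20*s - 156) + c*(4*s^2 + 70*s - 240) + 16*s^2 - 40*s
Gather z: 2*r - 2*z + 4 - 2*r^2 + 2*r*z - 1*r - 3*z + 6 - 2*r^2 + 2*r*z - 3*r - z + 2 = -4*r^2 - 2*r + z*(4*r - 6) + 12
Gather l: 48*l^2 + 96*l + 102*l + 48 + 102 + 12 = 48*l^2 + 198*l + 162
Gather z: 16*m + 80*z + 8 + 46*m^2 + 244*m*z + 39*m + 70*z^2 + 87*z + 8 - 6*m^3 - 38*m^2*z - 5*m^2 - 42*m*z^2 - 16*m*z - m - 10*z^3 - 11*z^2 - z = -6*m^3 + 41*m^2 + 54*m - 10*z^3 + z^2*(59 - 42*m) + z*(-38*m^2 + 228*m + 166) + 16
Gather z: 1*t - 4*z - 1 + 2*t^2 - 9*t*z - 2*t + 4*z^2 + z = 2*t^2 - t + 4*z^2 + z*(-9*t - 3) - 1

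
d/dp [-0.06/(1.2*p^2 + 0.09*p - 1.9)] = (0.144*p + 0.0054)/(1.2*p^2 + 0.09*p - 1.9)^2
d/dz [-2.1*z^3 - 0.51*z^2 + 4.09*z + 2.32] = -6.3*z^2 - 1.02*z + 4.09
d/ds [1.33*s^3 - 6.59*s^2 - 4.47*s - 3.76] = 3.99*s^2 - 13.18*s - 4.47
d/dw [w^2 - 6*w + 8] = 2*w - 6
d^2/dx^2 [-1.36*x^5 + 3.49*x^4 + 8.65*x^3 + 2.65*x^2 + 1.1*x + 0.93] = -27.2*x^3 + 41.88*x^2 + 51.9*x + 5.3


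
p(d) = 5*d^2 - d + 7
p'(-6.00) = -61.00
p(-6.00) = 193.00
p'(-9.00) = -91.00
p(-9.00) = 421.00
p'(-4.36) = -44.60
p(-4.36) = 106.41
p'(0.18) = 0.80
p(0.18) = 6.98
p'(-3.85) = -39.50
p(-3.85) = 84.96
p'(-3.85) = -39.50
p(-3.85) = 84.96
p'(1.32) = 12.20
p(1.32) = 14.39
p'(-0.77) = -8.70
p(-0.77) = 10.73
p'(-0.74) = -8.40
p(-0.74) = 10.48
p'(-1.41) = -15.10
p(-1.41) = 18.35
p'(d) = 10*d - 1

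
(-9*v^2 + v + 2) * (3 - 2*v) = 18*v^3 - 29*v^2 - v + 6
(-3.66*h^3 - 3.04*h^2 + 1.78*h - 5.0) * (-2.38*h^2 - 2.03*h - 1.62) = 8.7108*h^5 + 14.665*h^4 + 7.864*h^3 + 13.2114*h^2 + 7.2664*h + 8.1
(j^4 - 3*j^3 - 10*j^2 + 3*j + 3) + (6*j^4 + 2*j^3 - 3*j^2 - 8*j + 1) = 7*j^4 - j^3 - 13*j^2 - 5*j + 4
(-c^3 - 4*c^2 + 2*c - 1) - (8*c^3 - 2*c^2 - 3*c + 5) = -9*c^3 - 2*c^2 + 5*c - 6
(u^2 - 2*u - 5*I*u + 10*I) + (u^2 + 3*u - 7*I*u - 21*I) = 2*u^2 + u - 12*I*u - 11*I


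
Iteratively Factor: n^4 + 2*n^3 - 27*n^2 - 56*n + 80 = (n - 5)*(n^3 + 7*n^2 + 8*n - 16) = (n - 5)*(n + 4)*(n^2 + 3*n - 4) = (n - 5)*(n - 1)*(n + 4)*(n + 4)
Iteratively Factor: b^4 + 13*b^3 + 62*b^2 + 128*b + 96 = (b + 2)*(b^3 + 11*b^2 + 40*b + 48) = (b + 2)*(b + 3)*(b^2 + 8*b + 16) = (b + 2)*(b + 3)*(b + 4)*(b + 4)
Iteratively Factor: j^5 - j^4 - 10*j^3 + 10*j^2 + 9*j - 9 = (j + 3)*(j^4 - 4*j^3 + 2*j^2 + 4*j - 3) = (j - 1)*(j + 3)*(j^3 - 3*j^2 - j + 3) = (j - 1)*(j + 1)*(j + 3)*(j^2 - 4*j + 3) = (j - 1)^2*(j + 1)*(j + 3)*(j - 3)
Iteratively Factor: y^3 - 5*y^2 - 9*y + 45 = (y - 5)*(y^2 - 9) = (y - 5)*(y - 3)*(y + 3)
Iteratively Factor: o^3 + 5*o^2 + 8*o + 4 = (o + 2)*(o^2 + 3*o + 2) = (o + 2)^2*(o + 1)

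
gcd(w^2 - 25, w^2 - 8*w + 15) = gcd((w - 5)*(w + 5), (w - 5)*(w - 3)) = w - 5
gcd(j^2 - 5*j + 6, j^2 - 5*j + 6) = j^2 - 5*j + 6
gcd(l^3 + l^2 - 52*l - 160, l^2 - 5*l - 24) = l - 8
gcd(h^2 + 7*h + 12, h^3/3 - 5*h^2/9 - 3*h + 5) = h + 3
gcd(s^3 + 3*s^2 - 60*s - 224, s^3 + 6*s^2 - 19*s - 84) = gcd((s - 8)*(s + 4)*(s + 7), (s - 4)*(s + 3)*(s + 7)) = s + 7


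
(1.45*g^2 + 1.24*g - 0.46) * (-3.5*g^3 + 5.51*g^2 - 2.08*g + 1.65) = -5.075*g^5 + 3.6495*g^4 + 5.4264*g^3 - 2.7213*g^2 + 3.0028*g - 0.759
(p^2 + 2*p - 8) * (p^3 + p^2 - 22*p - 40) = p^5 + 3*p^4 - 28*p^3 - 92*p^2 + 96*p + 320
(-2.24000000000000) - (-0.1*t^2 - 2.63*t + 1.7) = 0.1*t^2 + 2.63*t - 3.94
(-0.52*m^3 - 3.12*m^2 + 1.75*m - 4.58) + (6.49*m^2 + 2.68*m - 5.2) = -0.52*m^3 + 3.37*m^2 + 4.43*m - 9.78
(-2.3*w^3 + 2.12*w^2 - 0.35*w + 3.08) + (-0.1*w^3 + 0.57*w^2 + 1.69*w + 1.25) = -2.4*w^3 + 2.69*w^2 + 1.34*w + 4.33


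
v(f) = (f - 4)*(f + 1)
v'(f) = 2*f - 3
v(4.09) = 0.46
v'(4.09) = 5.18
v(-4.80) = 33.44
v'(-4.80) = -12.60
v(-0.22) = -3.29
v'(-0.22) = -3.44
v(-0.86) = -0.68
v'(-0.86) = -4.72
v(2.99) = -4.03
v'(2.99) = 2.98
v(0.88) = -5.87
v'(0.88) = -1.24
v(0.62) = -5.48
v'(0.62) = -1.76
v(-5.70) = 45.59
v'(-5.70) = -14.40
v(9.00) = 50.00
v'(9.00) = 15.00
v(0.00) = -4.00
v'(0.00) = -3.00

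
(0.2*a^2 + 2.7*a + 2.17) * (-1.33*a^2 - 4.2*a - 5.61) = -0.266*a^4 - 4.431*a^3 - 15.3481*a^2 - 24.261*a - 12.1737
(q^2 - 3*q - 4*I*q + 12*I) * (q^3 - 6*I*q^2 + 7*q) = q^5 - 3*q^4 - 10*I*q^4 - 17*q^3 + 30*I*q^3 + 51*q^2 - 28*I*q^2 + 84*I*q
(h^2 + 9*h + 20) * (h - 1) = h^3 + 8*h^2 + 11*h - 20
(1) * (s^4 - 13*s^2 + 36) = s^4 - 13*s^2 + 36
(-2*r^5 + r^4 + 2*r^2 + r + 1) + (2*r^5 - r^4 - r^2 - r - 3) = r^2 - 2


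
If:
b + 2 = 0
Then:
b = -2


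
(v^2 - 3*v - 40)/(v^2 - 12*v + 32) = (v + 5)/(v - 4)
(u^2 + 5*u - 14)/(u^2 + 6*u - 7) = (u - 2)/(u - 1)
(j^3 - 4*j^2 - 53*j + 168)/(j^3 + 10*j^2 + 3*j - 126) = (j - 8)/(j + 6)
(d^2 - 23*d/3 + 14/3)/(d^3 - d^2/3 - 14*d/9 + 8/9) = 3*(d - 7)/(3*d^2 + d - 4)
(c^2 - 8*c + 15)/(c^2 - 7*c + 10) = (c - 3)/(c - 2)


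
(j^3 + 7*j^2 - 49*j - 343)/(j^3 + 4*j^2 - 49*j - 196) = (j + 7)/(j + 4)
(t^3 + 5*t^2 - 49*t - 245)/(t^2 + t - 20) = (t^2 - 49)/(t - 4)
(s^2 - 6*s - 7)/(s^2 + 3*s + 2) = (s - 7)/(s + 2)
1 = 1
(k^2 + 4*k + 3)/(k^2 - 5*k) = (k^2 + 4*k + 3)/(k*(k - 5))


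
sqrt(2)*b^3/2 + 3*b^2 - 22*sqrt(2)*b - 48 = (b - 4*sqrt(2))*(b + 6*sqrt(2))*(sqrt(2)*b/2 + 1)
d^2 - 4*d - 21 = (d - 7)*(d + 3)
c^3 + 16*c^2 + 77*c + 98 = (c + 2)*(c + 7)^2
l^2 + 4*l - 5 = (l - 1)*(l + 5)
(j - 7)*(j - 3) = j^2 - 10*j + 21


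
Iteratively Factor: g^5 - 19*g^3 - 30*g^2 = (g)*(g^4 - 19*g^2 - 30*g) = g*(g + 2)*(g^3 - 2*g^2 - 15*g) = g*(g + 2)*(g + 3)*(g^2 - 5*g) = g*(g - 5)*(g + 2)*(g + 3)*(g)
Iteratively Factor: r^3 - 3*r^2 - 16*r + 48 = (r + 4)*(r^2 - 7*r + 12) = (r - 3)*(r + 4)*(r - 4)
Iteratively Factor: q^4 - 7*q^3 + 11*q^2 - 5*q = (q - 1)*(q^3 - 6*q^2 + 5*q) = (q - 1)^2*(q^2 - 5*q) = q*(q - 1)^2*(q - 5)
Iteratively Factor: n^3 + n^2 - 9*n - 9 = (n + 1)*(n^2 - 9) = (n + 1)*(n + 3)*(n - 3)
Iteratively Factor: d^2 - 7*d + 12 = (d - 3)*(d - 4)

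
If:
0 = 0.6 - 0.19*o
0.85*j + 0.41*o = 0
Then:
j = -1.52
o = 3.16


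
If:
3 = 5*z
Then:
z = 3/5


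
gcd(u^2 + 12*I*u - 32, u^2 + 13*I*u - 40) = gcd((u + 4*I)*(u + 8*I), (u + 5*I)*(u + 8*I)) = u + 8*I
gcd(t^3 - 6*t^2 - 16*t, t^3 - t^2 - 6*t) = t^2 + 2*t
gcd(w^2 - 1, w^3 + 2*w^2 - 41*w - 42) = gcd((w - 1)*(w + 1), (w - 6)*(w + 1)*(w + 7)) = w + 1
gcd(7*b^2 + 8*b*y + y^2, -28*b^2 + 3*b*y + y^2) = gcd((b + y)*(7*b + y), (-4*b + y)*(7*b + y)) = 7*b + y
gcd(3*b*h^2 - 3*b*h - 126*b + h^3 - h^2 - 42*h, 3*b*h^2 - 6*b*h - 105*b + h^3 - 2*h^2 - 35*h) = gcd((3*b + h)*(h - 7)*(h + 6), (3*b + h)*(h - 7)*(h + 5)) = 3*b*h - 21*b + h^2 - 7*h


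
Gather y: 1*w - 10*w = -9*w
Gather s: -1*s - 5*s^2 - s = -5*s^2 - 2*s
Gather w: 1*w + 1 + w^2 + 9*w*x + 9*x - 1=w^2 + w*(9*x + 1) + 9*x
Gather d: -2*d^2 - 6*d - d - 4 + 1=-2*d^2 - 7*d - 3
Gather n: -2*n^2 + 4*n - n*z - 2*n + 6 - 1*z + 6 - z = -2*n^2 + n*(2 - z) - 2*z + 12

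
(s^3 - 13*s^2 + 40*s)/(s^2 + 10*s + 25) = s*(s^2 - 13*s + 40)/(s^2 + 10*s + 25)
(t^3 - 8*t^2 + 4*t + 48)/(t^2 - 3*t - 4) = (t^2 - 4*t - 12)/(t + 1)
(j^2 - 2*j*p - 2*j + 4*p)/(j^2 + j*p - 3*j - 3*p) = (j^2 - 2*j*p - 2*j + 4*p)/(j^2 + j*p - 3*j - 3*p)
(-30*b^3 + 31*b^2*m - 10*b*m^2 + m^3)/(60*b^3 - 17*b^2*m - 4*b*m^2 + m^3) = (-2*b + m)/(4*b + m)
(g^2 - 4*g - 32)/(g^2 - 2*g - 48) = (g + 4)/(g + 6)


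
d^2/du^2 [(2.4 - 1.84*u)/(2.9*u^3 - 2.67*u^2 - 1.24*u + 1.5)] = (-92.8464*u^5 + 327.69072*u^4 - 336.798832*u^3 + 146.92176*u^2 - 59.17968*u + 19.75968)/(24.389*u^9 - 67.3641*u^8 + 30.73623*u^7 + 76.418757*u^6 - 82.829388*u^5 - 12.600126*u^4 + 47.465576*u^3 - 11.1033*u^2 - 8.37*u + 3.375)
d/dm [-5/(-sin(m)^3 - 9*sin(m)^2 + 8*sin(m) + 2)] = 5*(-3*sin(m)^2 - 18*sin(m) + 8)*cos(m)/(sin(m)^3 + 9*sin(m)^2 - 8*sin(m) - 2)^2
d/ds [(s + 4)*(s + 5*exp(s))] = s + (s + 4)*(5*exp(s) + 1) + 5*exp(s)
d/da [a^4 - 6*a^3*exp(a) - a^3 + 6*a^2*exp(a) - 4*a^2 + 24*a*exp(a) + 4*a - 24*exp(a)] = -6*a^3*exp(a) + 4*a^3 - 12*a^2*exp(a) - 3*a^2 + 36*a*exp(a) - 8*a + 4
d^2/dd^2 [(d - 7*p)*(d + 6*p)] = 2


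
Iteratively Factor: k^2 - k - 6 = (k - 3)*(k + 2)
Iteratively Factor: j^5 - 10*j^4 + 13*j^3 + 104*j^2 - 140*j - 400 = (j - 4)*(j^4 - 6*j^3 - 11*j^2 + 60*j + 100) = (j - 5)*(j - 4)*(j^3 - j^2 - 16*j - 20) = (j - 5)*(j - 4)*(j + 2)*(j^2 - 3*j - 10) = (j - 5)^2*(j - 4)*(j + 2)*(j + 2)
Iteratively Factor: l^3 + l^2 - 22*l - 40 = (l + 4)*(l^2 - 3*l - 10) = (l + 2)*(l + 4)*(l - 5)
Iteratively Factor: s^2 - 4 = (s + 2)*(s - 2)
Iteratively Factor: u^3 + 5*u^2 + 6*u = (u + 3)*(u^2 + 2*u) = (u + 2)*(u + 3)*(u)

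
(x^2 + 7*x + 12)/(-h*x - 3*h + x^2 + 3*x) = (x + 4)/(-h + x)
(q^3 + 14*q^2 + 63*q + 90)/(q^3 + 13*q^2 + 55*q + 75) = (q + 6)/(q + 5)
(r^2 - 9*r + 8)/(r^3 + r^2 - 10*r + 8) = (r - 8)/(r^2 + 2*r - 8)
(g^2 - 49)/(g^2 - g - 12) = (49 - g^2)/(-g^2 + g + 12)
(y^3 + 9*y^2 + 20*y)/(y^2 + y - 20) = y*(y + 4)/(y - 4)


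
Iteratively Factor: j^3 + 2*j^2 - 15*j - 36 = (j + 3)*(j^2 - j - 12) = (j - 4)*(j + 3)*(j + 3)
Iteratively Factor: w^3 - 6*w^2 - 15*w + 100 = (w - 5)*(w^2 - w - 20) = (w - 5)*(w + 4)*(w - 5)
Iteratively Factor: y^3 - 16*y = (y - 4)*(y^2 + 4*y) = y*(y - 4)*(y + 4)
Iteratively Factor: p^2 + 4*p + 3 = (p + 3)*(p + 1)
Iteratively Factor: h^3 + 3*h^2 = (h)*(h^2 + 3*h) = h^2*(h + 3)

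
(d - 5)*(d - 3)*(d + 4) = d^3 - 4*d^2 - 17*d + 60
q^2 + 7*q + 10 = (q + 2)*(q + 5)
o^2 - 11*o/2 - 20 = (o - 8)*(o + 5/2)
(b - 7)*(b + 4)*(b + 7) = b^3 + 4*b^2 - 49*b - 196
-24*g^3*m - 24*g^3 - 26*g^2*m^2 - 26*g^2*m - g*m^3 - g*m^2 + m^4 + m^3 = (-6*g + m)*(g + m)*(4*g + m)*(m + 1)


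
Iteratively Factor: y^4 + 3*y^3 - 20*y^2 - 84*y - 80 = (y + 2)*(y^3 + y^2 - 22*y - 40) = (y + 2)*(y + 4)*(y^2 - 3*y - 10) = (y - 5)*(y + 2)*(y + 4)*(y + 2)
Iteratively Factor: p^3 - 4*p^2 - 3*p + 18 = (p + 2)*(p^2 - 6*p + 9) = (p - 3)*(p + 2)*(p - 3)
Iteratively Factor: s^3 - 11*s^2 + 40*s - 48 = (s - 4)*(s^2 - 7*s + 12) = (s - 4)^2*(s - 3)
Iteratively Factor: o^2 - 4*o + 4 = (o - 2)*(o - 2)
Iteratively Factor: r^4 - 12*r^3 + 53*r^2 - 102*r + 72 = (r - 3)*(r^3 - 9*r^2 + 26*r - 24) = (r - 3)^2*(r^2 - 6*r + 8) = (r - 3)^2*(r - 2)*(r - 4)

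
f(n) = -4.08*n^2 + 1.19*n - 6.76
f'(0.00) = 1.19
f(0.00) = -6.76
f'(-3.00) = 25.67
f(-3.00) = -47.05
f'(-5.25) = 44.03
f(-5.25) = -125.46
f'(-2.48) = 21.43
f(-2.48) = -34.80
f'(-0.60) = 6.09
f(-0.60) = -8.94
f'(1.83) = -13.74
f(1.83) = -18.25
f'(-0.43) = 4.70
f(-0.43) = -8.03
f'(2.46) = -18.88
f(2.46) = -28.52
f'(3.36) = -26.23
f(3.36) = -48.82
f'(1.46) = -10.72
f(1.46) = -13.72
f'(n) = 1.19 - 8.16*n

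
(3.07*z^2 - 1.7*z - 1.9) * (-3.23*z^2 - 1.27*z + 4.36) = -9.9161*z^4 + 1.5921*z^3 + 21.6812*z^2 - 4.999*z - 8.284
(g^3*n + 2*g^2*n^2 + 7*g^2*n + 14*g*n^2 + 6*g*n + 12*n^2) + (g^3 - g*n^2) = g^3*n + g^3 + 2*g^2*n^2 + 7*g^2*n + 13*g*n^2 + 6*g*n + 12*n^2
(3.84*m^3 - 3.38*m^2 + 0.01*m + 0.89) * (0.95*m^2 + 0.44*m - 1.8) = 3.648*m^5 - 1.5214*m^4 - 8.3897*m^3 + 6.9339*m^2 + 0.3736*m - 1.602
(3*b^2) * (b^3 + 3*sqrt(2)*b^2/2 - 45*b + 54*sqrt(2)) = 3*b^5 + 9*sqrt(2)*b^4/2 - 135*b^3 + 162*sqrt(2)*b^2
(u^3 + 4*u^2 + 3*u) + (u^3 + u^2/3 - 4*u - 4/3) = 2*u^3 + 13*u^2/3 - u - 4/3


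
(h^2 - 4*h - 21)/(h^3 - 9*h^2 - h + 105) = 1/(h - 5)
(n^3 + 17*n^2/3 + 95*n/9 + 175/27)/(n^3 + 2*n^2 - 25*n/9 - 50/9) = (9*n^2 + 36*n + 35)/(3*(3*n^2 + n - 10))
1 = 1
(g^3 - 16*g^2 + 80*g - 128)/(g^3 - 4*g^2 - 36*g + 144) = (g^2 - 12*g + 32)/(g^2 - 36)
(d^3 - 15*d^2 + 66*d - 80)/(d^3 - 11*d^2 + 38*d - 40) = (d - 8)/(d - 4)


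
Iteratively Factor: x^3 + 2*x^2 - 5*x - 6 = (x + 3)*(x^2 - x - 2) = (x + 1)*(x + 3)*(x - 2)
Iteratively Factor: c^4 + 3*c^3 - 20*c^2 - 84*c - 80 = (c + 2)*(c^3 + c^2 - 22*c - 40) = (c - 5)*(c + 2)*(c^2 + 6*c + 8) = (c - 5)*(c + 2)^2*(c + 4)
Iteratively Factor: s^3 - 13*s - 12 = (s + 3)*(s^2 - 3*s - 4) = (s + 1)*(s + 3)*(s - 4)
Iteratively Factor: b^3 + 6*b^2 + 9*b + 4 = (b + 4)*(b^2 + 2*b + 1) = (b + 1)*(b + 4)*(b + 1)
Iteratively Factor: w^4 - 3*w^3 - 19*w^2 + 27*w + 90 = (w - 3)*(w^3 - 19*w - 30) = (w - 3)*(w + 2)*(w^2 - 2*w - 15) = (w - 5)*(w - 3)*(w + 2)*(w + 3)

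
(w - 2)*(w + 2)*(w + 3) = w^3 + 3*w^2 - 4*w - 12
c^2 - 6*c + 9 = (c - 3)^2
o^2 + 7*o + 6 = (o + 1)*(o + 6)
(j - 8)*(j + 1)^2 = j^3 - 6*j^2 - 15*j - 8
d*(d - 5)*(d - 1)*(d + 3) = d^4 - 3*d^3 - 13*d^2 + 15*d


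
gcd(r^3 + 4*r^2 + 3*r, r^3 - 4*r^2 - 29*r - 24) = r^2 + 4*r + 3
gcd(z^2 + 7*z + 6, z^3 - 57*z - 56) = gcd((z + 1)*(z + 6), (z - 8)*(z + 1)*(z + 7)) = z + 1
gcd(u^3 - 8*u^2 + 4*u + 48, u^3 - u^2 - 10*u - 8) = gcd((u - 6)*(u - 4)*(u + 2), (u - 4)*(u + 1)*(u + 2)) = u^2 - 2*u - 8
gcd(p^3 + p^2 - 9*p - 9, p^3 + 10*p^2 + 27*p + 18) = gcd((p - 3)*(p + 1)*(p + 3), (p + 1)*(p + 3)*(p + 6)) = p^2 + 4*p + 3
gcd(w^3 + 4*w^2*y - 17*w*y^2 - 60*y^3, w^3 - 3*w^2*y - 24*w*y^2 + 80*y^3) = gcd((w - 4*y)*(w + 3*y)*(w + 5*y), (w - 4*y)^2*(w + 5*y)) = -w^2 - w*y + 20*y^2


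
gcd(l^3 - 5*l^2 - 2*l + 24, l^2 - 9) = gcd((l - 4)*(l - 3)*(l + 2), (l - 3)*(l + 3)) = l - 3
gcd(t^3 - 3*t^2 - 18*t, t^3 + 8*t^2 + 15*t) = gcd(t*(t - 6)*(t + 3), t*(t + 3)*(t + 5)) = t^2 + 3*t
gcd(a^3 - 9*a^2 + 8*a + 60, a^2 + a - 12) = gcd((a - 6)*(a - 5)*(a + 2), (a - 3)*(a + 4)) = 1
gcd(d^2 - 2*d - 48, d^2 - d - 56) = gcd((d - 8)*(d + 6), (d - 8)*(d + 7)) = d - 8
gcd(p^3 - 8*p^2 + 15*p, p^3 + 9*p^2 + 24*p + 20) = 1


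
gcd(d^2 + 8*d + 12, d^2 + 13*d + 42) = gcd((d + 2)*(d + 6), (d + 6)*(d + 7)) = d + 6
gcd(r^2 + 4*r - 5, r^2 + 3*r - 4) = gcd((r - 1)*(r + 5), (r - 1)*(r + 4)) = r - 1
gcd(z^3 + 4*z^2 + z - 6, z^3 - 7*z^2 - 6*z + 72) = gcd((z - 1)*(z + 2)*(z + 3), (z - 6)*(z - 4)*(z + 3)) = z + 3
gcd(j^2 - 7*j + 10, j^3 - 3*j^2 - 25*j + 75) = j - 5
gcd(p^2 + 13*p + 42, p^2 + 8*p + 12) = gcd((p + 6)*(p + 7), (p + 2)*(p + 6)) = p + 6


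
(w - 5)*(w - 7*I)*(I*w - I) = I*w^3 + 7*w^2 - 6*I*w^2 - 42*w + 5*I*w + 35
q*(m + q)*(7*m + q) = 7*m^2*q + 8*m*q^2 + q^3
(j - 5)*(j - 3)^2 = j^3 - 11*j^2 + 39*j - 45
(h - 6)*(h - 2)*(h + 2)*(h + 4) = h^4 - 2*h^3 - 28*h^2 + 8*h + 96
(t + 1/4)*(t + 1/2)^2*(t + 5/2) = t^4 + 15*t^3/4 + 29*t^2/8 + 21*t/16 + 5/32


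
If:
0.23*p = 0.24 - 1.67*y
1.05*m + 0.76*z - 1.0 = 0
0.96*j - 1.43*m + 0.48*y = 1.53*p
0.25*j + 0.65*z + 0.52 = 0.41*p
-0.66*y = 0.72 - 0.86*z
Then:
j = 62.90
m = 2.96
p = 35.22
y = -4.71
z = -2.78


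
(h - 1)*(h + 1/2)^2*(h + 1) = h^4 + h^3 - 3*h^2/4 - h - 1/4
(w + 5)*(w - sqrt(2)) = w^2 - sqrt(2)*w + 5*w - 5*sqrt(2)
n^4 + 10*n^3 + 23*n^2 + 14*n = n*(n + 1)*(n + 2)*(n + 7)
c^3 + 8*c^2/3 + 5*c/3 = c*(c + 1)*(c + 5/3)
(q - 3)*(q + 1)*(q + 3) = q^3 + q^2 - 9*q - 9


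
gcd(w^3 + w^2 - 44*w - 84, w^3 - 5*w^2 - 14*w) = w^2 - 5*w - 14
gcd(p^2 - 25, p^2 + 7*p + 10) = p + 5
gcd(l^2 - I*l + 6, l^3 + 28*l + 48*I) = l + 2*I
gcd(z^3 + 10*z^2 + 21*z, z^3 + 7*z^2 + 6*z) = z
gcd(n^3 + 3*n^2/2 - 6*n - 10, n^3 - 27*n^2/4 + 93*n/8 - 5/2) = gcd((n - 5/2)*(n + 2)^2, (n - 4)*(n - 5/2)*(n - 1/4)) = n - 5/2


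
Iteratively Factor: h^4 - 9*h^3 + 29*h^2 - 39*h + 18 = (h - 3)*(h^3 - 6*h^2 + 11*h - 6) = (h - 3)*(h - 2)*(h^2 - 4*h + 3) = (h - 3)^2*(h - 2)*(h - 1)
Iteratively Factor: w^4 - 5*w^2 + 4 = (w + 1)*(w^3 - w^2 - 4*w + 4) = (w + 1)*(w + 2)*(w^2 - 3*w + 2) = (w - 2)*(w + 1)*(w + 2)*(w - 1)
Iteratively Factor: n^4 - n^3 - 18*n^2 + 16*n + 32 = (n - 2)*(n^3 + n^2 - 16*n - 16) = (n - 2)*(n + 4)*(n^2 - 3*n - 4) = (n - 2)*(n + 1)*(n + 4)*(n - 4)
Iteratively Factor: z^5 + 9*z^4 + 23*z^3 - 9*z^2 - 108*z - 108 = (z + 3)*(z^4 + 6*z^3 + 5*z^2 - 24*z - 36) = (z - 2)*(z + 3)*(z^3 + 8*z^2 + 21*z + 18) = (z - 2)*(z + 2)*(z + 3)*(z^2 + 6*z + 9) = (z - 2)*(z + 2)*(z + 3)^2*(z + 3)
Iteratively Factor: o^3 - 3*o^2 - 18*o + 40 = (o - 2)*(o^2 - o - 20) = (o - 5)*(o - 2)*(o + 4)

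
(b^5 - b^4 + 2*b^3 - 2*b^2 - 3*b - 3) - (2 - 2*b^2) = b^5 - b^4 + 2*b^3 - 3*b - 5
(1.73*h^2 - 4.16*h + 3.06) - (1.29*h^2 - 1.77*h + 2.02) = 0.44*h^2 - 2.39*h + 1.04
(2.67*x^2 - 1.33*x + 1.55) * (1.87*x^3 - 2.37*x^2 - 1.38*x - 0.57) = 4.9929*x^5 - 8.815*x^4 + 2.366*x^3 - 3.36*x^2 - 1.3809*x - 0.8835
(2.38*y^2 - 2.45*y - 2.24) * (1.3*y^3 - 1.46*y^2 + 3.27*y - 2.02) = 3.094*y^5 - 6.6598*y^4 + 8.4476*y^3 - 9.5487*y^2 - 2.3758*y + 4.5248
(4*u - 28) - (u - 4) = 3*u - 24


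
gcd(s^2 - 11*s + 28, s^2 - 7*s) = s - 7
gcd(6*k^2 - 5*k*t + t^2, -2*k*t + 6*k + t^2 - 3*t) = -2*k + t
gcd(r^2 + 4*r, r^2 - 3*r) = r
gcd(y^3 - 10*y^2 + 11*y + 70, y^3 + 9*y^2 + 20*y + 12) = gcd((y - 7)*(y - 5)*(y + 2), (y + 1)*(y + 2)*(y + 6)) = y + 2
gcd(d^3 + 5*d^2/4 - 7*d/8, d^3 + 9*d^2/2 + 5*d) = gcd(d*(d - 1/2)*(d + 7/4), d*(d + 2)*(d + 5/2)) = d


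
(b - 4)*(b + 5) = b^2 + b - 20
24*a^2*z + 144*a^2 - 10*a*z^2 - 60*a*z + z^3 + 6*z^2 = (-6*a + z)*(-4*a + z)*(z + 6)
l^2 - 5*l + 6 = (l - 3)*(l - 2)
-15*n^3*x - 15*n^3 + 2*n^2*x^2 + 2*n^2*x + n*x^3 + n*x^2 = (-3*n + x)*(5*n + x)*(n*x + n)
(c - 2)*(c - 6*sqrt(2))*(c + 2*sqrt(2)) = c^3 - 4*sqrt(2)*c^2 - 2*c^2 - 24*c + 8*sqrt(2)*c + 48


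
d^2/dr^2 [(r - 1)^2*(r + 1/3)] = 6*r - 10/3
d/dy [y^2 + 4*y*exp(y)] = 4*y*exp(y) + 2*y + 4*exp(y)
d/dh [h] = 1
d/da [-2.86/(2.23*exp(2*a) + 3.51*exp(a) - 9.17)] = (12.7556*exp(a) + 10.0386)*exp(a)/(2.23*exp(2*a) + 3.51*exp(a) - 9.17)^2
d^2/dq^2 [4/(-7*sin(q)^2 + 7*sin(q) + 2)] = 28*(-28*sin(q)^4 + 21*sin(q)^3 + 27*sin(q)^2 - 40*sin(q) + 18)/(-7*sin(q)^2 + 7*sin(q) + 2)^3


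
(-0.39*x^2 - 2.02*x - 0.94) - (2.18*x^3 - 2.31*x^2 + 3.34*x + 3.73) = -2.18*x^3 + 1.92*x^2 - 5.36*x - 4.67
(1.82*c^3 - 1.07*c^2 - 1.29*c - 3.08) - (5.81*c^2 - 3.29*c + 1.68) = 1.82*c^3 - 6.88*c^2 + 2.0*c - 4.76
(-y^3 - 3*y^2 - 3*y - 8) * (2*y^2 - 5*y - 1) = -2*y^5 - y^4 + 10*y^3 + 2*y^2 + 43*y + 8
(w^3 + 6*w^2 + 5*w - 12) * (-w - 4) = -w^4 - 10*w^3 - 29*w^2 - 8*w + 48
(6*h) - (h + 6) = 5*h - 6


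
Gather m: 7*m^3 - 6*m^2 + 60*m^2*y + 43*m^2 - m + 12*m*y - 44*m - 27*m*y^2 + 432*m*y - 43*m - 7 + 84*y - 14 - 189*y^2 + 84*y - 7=7*m^3 + m^2*(60*y + 37) + m*(-27*y^2 + 444*y - 88) - 189*y^2 + 168*y - 28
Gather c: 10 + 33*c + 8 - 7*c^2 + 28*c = -7*c^2 + 61*c + 18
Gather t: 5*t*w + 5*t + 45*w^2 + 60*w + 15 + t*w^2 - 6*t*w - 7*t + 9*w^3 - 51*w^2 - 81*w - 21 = t*(w^2 - w - 2) + 9*w^3 - 6*w^2 - 21*w - 6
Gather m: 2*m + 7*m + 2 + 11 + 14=9*m + 27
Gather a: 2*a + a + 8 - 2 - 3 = 3*a + 3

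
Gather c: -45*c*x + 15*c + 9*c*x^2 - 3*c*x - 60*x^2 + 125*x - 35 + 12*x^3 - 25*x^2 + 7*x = c*(9*x^2 - 48*x + 15) + 12*x^3 - 85*x^2 + 132*x - 35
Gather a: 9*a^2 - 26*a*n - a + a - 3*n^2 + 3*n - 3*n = 9*a^2 - 26*a*n - 3*n^2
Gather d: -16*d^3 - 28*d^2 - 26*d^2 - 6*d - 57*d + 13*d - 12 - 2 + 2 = -16*d^3 - 54*d^2 - 50*d - 12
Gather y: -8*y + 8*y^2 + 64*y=8*y^2 + 56*y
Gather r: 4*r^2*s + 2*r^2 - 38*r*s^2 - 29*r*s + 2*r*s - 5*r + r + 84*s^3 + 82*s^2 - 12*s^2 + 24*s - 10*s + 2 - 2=r^2*(4*s + 2) + r*(-38*s^2 - 27*s - 4) + 84*s^3 + 70*s^2 + 14*s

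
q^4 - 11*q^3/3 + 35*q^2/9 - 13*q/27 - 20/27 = (q - 5/3)*(q - 4/3)*(q - 1)*(q + 1/3)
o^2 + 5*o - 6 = (o - 1)*(o + 6)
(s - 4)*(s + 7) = s^2 + 3*s - 28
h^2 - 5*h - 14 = (h - 7)*(h + 2)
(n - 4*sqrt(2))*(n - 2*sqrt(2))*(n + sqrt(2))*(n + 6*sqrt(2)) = n^4 + sqrt(2)*n^3 - 56*n^2 + 40*sqrt(2)*n + 192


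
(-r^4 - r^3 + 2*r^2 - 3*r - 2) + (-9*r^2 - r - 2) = -r^4 - r^3 - 7*r^2 - 4*r - 4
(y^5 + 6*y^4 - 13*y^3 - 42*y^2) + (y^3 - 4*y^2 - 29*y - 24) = y^5 + 6*y^4 - 12*y^3 - 46*y^2 - 29*y - 24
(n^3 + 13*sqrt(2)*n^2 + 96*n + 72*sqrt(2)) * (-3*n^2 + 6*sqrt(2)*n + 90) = -3*n^5 - 33*sqrt(2)*n^4 - 42*n^3 + 1530*sqrt(2)*n^2 + 9504*n + 6480*sqrt(2)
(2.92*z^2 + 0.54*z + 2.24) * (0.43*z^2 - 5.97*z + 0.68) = 1.2556*z^4 - 17.2002*z^3 - 0.275*z^2 - 13.0056*z + 1.5232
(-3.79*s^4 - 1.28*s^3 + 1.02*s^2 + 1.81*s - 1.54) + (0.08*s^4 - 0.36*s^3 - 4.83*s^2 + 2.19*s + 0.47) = -3.71*s^4 - 1.64*s^3 - 3.81*s^2 + 4.0*s - 1.07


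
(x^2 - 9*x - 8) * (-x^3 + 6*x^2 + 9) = -x^5 + 15*x^4 - 46*x^3 - 39*x^2 - 81*x - 72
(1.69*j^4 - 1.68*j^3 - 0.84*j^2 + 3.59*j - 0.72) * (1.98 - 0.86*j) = -1.4534*j^5 + 4.791*j^4 - 2.604*j^3 - 4.7506*j^2 + 7.7274*j - 1.4256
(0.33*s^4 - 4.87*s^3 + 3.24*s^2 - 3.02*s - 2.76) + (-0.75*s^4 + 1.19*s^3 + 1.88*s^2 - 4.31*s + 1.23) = -0.42*s^4 - 3.68*s^3 + 5.12*s^2 - 7.33*s - 1.53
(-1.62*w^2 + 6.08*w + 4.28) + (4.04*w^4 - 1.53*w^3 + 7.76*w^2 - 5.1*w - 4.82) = 4.04*w^4 - 1.53*w^3 + 6.14*w^2 + 0.98*w - 0.54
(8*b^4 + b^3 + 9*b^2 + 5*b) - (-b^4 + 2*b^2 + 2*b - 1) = 9*b^4 + b^3 + 7*b^2 + 3*b + 1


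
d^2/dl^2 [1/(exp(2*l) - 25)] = 4*(exp(2*l) + 25)*exp(2*l)/(exp(2*l) - 25)^3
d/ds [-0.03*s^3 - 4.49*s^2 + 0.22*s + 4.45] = -0.09*s^2 - 8.98*s + 0.22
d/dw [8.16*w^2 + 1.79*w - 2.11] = 16.32*w + 1.79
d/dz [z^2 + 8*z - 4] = 2*z + 8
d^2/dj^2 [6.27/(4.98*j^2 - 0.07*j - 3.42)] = (310.997016*j^2 - 4.371444*j - 6.27*(9.96*j - 0.07)*(19.92*j - 0.14) - 213.576264)/(-4.98*j^2 + 0.07*j + 3.42)^3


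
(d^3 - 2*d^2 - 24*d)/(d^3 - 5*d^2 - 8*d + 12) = d*(d + 4)/(d^2 + d - 2)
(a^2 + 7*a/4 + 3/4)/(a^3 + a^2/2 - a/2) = (4*a + 3)/(2*a*(2*a - 1))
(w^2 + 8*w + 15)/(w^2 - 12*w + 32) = (w^2 + 8*w + 15)/(w^2 - 12*w + 32)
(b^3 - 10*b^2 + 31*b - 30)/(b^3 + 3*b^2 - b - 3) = (b^3 - 10*b^2 + 31*b - 30)/(b^3 + 3*b^2 - b - 3)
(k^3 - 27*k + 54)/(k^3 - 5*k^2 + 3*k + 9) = (k + 6)/(k + 1)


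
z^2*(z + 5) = z^3 + 5*z^2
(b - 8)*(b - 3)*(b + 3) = b^3 - 8*b^2 - 9*b + 72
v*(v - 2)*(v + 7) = v^3 + 5*v^2 - 14*v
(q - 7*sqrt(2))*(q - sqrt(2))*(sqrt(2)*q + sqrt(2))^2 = 2*q^4 - 16*sqrt(2)*q^3 + 4*q^3 - 32*sqrt(2)*q^2 + 30*q^2 - 16*sqrt(2)*q + 56*q + 28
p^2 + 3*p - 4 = (p - 1)*(p + 4)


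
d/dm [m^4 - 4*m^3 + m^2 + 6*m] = 4*m^3 - 12*m^2 + 2*m + 6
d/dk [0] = 0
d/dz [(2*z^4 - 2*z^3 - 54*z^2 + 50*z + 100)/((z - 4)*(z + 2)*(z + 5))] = 2*(z^4 - 4*z^3 - 15*z^2 + 76*z - 4)/(z^4 - 4*z^3 - 12*z^2 + 32*z + 64)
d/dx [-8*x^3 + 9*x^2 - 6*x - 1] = -24*x^2 + 18*x - 6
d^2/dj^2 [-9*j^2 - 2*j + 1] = -18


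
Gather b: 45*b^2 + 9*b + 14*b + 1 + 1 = 45*b^2 + 23*b + 2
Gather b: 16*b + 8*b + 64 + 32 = 24*b + 96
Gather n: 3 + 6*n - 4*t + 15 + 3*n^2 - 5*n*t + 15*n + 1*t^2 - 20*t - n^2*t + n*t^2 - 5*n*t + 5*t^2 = n^2*(3 - t) + n*(t^2 - 10*t + 21) + 6*t^2 - 24*t + 18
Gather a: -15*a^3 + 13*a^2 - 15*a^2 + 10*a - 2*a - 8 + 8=-15*a^3 - 2*a^2 + 8*a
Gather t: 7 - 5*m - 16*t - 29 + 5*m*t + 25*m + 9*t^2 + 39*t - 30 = 20*m + 9*t^2 + t*(5*m + 23) - 52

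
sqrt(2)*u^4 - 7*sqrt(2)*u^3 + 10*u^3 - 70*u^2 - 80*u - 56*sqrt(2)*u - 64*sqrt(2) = (u - 8)*(u + sqrt(2))*(u + 4*sqrt(2))*(sqrt(2)*u + sqrt(2))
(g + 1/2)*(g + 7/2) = g^2 + 4*g + 7/4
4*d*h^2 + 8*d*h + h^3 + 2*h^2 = h*(4*d + h)*(h + 2)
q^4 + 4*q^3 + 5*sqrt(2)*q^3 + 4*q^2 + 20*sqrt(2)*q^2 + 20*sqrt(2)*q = q*(q + 2)^2*(q + 5*sqrt(2))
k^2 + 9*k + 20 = (k + 4)*(k + 5)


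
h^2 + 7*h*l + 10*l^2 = (h + 2*l)*(h + 5*l)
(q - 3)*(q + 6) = q^2 + 3*q - 18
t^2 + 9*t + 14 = (t + 2)*(t + 7)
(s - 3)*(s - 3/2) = s^2 - 9*s/2 + 9/2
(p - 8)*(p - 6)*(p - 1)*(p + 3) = p^4 - 12*p^3 + 17*p^2 + 138*p - 144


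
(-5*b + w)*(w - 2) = -5*b*w + 10*b + w^2 - 2*w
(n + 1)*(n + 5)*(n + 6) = n^3 + 12*n^2 + 41*n + 30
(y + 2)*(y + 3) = y^2 + 5*y + 6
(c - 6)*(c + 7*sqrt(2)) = c^2 - 6*c + 7*sqrt(2)*c - 42*sqrt(2)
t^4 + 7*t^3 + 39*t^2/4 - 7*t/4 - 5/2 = (t - 1/2)*(t + 1/2)*(t + 2)*(t + 5)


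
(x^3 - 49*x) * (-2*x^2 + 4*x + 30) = -2*x^5 + 4*x^4 + 128*x^3 - 196*x^2 - 1470*x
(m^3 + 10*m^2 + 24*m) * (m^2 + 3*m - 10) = m^5 + 13*m^4 + 44*m^3 - 28*m^2 - 240*m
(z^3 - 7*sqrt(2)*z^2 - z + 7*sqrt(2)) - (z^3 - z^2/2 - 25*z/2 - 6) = -7*sqrt(2)*z^2 + z^2/2 + 23*z/2 + 6 + 7*sqrt(2)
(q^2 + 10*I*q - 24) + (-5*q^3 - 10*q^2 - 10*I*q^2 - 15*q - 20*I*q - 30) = -5*q^3 - 9*q^2 - 10*I*q^2 - 15*q - 10*I*q - 54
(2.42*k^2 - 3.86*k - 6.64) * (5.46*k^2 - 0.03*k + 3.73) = 13.2132*k^4 - 21.1482*k^3 - 27.112*k^2 - 14.1986*k - 24.7672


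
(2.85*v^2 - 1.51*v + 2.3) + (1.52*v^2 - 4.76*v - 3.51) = 4.37*v^2 - 6.27*v - 1.21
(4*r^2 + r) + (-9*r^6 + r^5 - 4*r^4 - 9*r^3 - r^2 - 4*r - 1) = -9*r^6 + r^5 - 4*r^4 - 9*r^3 + 3*r^2 - 3*r - 1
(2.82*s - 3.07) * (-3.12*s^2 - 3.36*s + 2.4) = -8.7984*s^3 + 0.103200000000001*s^2 + 17.0832*s - 7.368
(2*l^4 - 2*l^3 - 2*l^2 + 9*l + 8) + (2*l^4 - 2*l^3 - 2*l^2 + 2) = 4*l^4 - 4*l^3 - 4*l^2 + 9*l + 10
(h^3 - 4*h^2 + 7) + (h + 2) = h^3 - 4*h^2 + h + 9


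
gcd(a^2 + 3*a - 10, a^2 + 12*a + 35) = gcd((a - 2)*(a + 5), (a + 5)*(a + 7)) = a + 5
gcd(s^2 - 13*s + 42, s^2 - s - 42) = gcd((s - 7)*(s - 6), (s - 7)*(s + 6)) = s - 7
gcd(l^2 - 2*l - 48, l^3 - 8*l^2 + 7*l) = 1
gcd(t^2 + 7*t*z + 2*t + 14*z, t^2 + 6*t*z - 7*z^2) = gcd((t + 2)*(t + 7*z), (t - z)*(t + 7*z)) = t + 7*z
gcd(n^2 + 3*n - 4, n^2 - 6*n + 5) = n - 1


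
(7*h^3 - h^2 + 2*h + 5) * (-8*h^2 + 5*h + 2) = -56*h^5 + 43*h^4 - 7*h^3 - 32*h^2 + 29*h + 10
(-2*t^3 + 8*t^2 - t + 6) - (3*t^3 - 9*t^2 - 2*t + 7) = -5*t^3 + 17*t^2 + t - 1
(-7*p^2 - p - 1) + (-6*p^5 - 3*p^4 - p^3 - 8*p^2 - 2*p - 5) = -6*p^5 - 3*p^4 - p^3 - 15*p^2 - 3*p - 6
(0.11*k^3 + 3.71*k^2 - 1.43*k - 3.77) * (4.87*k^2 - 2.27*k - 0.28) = 0.5357*k^5 + 17.818*k^4 - 15.4166*k^3 - 16.1526*k^2 + 8.9583*k + 1.0556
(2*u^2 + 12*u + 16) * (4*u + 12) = 8*u^3 + 72*u^2 + 208*u + 192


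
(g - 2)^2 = g^2 - 4*g + 4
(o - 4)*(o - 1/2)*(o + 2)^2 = o^4 - o^3/2 - 12*o^2 - 10*o + 8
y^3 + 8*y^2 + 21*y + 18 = (y + 2)*(y + 3)^2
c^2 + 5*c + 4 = (c + 1)*(c + 4)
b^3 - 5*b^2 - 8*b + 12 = (b - 6)*(b - 1)*(b + 2)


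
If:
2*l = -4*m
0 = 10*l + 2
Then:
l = -1/5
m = 1/10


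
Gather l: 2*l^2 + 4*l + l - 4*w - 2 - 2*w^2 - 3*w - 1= 2*l^2 + 5*l - 2*w^2 - 7*w - 3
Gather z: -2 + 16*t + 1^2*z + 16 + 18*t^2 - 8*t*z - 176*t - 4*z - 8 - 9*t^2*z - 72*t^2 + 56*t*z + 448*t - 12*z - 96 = -54*t^2 + 288*t + z*(-9*t^2 + 48*t - 15) - 90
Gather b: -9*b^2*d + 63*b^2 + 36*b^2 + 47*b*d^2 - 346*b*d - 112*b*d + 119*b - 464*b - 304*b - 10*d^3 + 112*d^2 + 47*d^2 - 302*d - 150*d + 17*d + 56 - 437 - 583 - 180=b^2*(99 - 9*d) + b*(47*d^2 - 458*d - 649) - 10*d^3 + 159*d^2 - 435*d - 1144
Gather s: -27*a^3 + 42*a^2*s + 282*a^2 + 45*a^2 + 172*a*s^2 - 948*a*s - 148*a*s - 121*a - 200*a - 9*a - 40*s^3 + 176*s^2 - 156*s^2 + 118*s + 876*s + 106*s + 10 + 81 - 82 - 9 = -27*a^3 + 327*a^2 - 330*a - 40*s^3 + s^2*(172*a + 20) + s*(42*a^2 - 1096*a + 1100)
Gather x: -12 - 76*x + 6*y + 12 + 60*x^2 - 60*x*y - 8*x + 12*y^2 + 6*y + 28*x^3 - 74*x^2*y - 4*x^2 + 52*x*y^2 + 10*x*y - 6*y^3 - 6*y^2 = 28*x^3 + x^2*(56 - 74*y) + x*(52*y^2 - 50*y - 84) - 6*y^3 + 6*y^2 + 12*y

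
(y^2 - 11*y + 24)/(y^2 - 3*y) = (y - 8)/y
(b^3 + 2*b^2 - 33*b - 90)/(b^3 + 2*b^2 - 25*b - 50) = (b^2 - 3*b - 18)/(b^2 - 3*b - 10)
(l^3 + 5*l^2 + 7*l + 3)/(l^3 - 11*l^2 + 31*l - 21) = (l^3 + 5*l^2 + 7*l + 3)/(l^3 - 11*l^2 + 31*l - 21)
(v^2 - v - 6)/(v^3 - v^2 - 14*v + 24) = (v + 2)/(v^2 + 2*v - 8)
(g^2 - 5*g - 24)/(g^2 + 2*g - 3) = (g - 8)/(g - 1)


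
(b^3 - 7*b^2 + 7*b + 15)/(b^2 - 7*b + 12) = (b^2 - 4*b - 5)/(b - 4)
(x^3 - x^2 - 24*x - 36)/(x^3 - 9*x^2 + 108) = (x + 2)/(x - 6)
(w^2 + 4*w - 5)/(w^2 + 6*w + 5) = (w - 1)/(w + 1)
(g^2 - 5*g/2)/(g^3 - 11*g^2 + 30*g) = (g - 5/2)/(g^2 - 11*g + 30)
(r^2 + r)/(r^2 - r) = (r + 1)/(r - 1)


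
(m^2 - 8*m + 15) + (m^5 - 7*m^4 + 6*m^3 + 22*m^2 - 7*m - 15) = m^5 - 7*m^4 + 6*m^3 + 23*m^2 - 15*m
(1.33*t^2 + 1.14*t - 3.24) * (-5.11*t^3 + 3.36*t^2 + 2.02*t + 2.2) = -6.7963*t^5 - 1.3566*t^4 + 23.0734*t^3 - 5.6576*t^2 - 4.0368*t - 7.128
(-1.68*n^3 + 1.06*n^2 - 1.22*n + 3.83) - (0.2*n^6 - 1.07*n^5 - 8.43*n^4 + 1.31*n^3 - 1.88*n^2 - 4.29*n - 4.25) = -0.2*n^6 + 1.07*n^5 + 8.43*n^4 - 2.99*n^3 + 2.94*n^2 + 3.07*n + 8.08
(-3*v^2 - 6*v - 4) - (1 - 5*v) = -3*v^2 - v - 5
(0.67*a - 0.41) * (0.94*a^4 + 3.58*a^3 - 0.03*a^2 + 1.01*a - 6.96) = 0.6298*a^5 + 2.0132*a^4 - 1.4879*a^3 + 0.689*a^2 - 5.0773*a + 2.8536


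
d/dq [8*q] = 8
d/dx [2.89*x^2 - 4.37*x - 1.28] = 5.78*x - 4.37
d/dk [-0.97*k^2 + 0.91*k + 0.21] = 0.91 - 1.94*k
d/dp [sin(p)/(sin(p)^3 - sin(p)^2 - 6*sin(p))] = (1 - 2*sin(p))*cos(p)/(sin(p) + cos(p)^2 + 5)^2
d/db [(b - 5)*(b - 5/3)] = 2*b - 20/3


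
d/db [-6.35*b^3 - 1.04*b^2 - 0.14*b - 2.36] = -19.05*b^2 - 2.08*b - 0.14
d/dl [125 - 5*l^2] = -10*l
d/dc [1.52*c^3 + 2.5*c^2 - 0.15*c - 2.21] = 4.56*c^2 + 5.0*c - 0.15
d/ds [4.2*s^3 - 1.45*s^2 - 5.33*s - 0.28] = 12.6*s^2 - 2.9*s - 5.33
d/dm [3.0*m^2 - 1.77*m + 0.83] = 6.0*m - 1.77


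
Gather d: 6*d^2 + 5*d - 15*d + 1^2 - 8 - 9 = 6*d^2 - 10*d - 16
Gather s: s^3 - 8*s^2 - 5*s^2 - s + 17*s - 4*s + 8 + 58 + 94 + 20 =s^3 - 13*s^2 + 12*s + 180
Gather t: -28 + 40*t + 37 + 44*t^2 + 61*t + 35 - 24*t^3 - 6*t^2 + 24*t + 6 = -24*t^3 + 38*t^2 + 125*t + 50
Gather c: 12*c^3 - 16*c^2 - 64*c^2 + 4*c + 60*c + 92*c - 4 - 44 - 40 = 12*c^3 - 80*c^2 + 156*c - 88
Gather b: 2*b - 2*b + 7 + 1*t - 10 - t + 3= 0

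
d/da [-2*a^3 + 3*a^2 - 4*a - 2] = -6*a^2 + 6*a - 4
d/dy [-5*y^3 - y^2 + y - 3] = -15*y^2 - 2*y + 1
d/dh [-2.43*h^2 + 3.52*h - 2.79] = 3.52 - 4.86*h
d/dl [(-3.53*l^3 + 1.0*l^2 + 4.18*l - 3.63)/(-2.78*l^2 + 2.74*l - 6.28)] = (9.8134*l^4 - 19.3444*l^3 + 80.8656*l^2 - 32.7428*l - 16.3042)/(7.7284*l^4 - 15.2344*l^3 + 42.4244*l^2 - 34.4144*l + 39.4384)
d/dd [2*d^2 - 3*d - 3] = 4*d - 3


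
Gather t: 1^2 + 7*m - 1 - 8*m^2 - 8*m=-8*m^2 - m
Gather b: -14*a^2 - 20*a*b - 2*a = -14*a^2 - 20*a*b - 2*a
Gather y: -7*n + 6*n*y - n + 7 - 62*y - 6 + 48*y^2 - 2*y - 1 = -8*n + 48*y^2 + y*(6*n - 64)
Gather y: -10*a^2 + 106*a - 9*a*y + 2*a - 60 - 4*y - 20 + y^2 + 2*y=-10*a^2 + 108*a + y^2 + y*(-9*a - 2) - 80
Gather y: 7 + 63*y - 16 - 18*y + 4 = 45*y - 5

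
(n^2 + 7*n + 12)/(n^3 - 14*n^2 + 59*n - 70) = (n^2 + 7*n + 12)/(n^3 - 14*n^2 + 59*n - 70)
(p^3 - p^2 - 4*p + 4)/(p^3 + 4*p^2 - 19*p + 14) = (p + 2)/(p + 7)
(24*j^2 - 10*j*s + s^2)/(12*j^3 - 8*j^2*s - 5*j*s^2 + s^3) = (-4*j + s)/(-2*j^2 + j*s + s^2)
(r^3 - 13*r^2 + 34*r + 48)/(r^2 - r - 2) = (r^2 - 14*r + 48)/(r - 2)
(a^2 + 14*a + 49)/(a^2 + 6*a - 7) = (a + 7)/(a - 1)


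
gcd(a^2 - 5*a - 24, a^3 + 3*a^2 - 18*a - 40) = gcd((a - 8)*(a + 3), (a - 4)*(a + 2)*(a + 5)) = 1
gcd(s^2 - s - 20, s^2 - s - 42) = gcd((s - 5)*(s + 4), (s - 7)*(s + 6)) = 1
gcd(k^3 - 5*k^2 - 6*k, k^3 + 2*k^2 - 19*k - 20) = k + 1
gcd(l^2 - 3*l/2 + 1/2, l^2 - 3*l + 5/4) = l - 1/2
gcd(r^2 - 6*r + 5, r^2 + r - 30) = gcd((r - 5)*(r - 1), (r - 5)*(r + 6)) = r - 5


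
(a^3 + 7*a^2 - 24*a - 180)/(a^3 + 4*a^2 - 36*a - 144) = (a^2 + a - 30)/(a^2 - 2*a - 24)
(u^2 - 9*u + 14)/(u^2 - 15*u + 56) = (u - 2)/(u - 8)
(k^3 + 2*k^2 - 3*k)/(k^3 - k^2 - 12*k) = (k - 1)/(k - 4)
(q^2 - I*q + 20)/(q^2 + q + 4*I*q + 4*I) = (q - 5*I)/(q + 1)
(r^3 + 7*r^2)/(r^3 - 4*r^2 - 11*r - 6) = r^2*(r + 7)/(r^3 - 4*r^2 - 11*r - 6)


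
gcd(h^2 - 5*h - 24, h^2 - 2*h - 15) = h + 3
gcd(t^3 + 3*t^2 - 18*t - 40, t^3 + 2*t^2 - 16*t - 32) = t^2 - 2*t - 8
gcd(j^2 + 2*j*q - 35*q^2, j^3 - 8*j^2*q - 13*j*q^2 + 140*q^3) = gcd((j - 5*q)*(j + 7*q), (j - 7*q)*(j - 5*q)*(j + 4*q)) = -j + 5*q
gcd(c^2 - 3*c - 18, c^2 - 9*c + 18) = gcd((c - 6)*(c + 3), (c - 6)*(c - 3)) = c - 6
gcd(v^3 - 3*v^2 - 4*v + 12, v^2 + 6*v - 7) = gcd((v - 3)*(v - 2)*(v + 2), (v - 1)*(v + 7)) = 1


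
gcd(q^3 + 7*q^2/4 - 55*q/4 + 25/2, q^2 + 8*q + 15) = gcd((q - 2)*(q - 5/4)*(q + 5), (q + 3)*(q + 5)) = q + 5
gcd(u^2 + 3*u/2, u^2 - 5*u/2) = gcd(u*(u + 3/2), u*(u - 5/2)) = u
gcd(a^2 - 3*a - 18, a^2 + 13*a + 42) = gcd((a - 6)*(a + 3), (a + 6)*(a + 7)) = 1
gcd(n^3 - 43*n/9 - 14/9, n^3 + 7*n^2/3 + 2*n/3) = n^2 + 7*n/3 + 2/3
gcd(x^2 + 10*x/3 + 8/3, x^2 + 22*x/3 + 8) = x + 4/3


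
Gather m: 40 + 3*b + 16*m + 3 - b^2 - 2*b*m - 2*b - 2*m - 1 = -b^2 + b + m*(14 - 2*b) + 42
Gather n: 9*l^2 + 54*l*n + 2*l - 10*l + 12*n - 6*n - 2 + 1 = 9*l^2 - 8*l + n*(54*l + 6) - 1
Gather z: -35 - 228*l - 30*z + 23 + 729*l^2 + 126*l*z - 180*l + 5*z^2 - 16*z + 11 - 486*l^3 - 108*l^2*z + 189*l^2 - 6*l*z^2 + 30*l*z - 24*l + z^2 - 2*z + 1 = -486*l^3 + 918*l^2 - 432*l + z^2*(6 - 6*l) + z*(-108*l^2 + 156*l - 48)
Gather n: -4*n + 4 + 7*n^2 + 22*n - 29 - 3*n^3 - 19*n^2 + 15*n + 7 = -3*n^3 - 12*n^2 + 33*n - 18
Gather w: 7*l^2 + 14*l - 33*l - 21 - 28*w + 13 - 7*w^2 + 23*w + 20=7*l^2 - 19*l - 7*w^2 - 5*w + 12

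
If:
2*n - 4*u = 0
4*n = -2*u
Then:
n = 0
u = 0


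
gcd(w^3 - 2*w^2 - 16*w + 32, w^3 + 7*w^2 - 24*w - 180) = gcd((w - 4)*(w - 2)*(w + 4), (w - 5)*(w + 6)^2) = 1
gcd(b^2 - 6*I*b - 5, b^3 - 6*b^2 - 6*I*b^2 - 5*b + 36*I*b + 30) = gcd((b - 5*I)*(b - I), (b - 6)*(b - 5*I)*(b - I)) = b^2 - 6*I*b - 5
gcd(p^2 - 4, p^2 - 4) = p^2 - 4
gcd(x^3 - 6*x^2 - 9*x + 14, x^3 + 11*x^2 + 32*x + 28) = x + 2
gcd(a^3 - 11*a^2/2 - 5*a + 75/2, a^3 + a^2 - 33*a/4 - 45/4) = a^2 - a/2 - 15/2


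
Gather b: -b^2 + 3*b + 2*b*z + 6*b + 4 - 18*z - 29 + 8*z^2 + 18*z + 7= -b^2 + b*(2*z + 9) + 8*z^2 - 18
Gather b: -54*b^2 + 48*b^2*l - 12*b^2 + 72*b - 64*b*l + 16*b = b^2*(48*l - 66) + b*(88 - 64*l)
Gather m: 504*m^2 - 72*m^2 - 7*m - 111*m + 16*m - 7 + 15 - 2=432*m^2 - 102*m + 6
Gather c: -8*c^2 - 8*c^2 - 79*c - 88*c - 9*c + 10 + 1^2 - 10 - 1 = -16*c^2 - 176*c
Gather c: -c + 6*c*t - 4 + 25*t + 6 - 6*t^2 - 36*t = c*(6*t - 1) - 6*t^2 - 11*t + 2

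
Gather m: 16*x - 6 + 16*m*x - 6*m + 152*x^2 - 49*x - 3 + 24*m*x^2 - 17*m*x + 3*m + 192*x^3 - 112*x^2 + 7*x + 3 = m*(24*x^2 - x - 3) + 192*x^3 + 40*x^2 - 26*x - 6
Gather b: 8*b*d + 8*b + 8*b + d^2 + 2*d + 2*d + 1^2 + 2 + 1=b*(8*d + 16) + d^2 + 4*d + 4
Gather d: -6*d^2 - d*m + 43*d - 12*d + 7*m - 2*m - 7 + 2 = -6*d^2 + d*(31 - m) + 5*m - 5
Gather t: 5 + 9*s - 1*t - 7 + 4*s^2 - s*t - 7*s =4*s^2 + 2*s + t*(-s - 1) - 2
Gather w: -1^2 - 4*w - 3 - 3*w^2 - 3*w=-3*w^2 - 7*w - 4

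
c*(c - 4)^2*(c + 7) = c^4 - c^3 - 40*c^2 + 112*c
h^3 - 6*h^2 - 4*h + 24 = (h - 6)*(h - 2)*(h + 2)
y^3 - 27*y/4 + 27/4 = (y - 3/2)^2*(y + 3)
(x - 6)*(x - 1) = x^2 - 7*x + 6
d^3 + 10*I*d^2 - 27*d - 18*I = (d + I)*(d + 3*I)*(d + 6*I)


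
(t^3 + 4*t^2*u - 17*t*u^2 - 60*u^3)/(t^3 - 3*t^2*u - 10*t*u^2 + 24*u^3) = (t + 5*u)/(t - 2*u)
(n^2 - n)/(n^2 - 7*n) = (n - 1)/(n - 7)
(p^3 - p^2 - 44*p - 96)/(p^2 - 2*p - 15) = (p^2 - 4*p - 32)/(p - 5)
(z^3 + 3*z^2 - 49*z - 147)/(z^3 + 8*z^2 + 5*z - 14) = (z^2 - 4*z - 21)/(z^2 + z - 2)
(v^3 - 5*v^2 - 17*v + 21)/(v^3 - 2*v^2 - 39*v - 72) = (v^2 - 8*v + 7)/(v^2 - 5*v - 24)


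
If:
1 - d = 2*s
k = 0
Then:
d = 1 - 2*s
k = 0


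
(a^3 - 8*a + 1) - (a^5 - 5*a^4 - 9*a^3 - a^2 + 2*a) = -a^5 + 5*a^4 + 10*a^3 + a^2 - 10*a + 1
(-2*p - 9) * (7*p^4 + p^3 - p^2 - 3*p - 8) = -14*p^5 - 65*p^4 - 7*p^3 + 15*p^2 + 43*p + 72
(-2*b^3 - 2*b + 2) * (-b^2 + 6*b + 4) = 2*b^5 - 12*b^4 - 6*b^3 - 14*b^2 + 4*b + 8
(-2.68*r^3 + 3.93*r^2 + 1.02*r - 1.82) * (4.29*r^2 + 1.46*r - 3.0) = -11.4972*r^5 + 12.9469*r^4 + 18.1536*r^3 - 18.1086*r^2 - 5.7172*r + 5.46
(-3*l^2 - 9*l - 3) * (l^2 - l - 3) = -3*l^4 - 6*l^3 + 15*l^2 + 30*l + 9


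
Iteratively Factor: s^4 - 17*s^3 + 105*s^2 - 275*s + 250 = (s - 5)*(s^3 - 12*s^2 + 45*s - 50) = (s - 5)^2*(s^2 - 7*s + 10) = (s - 5)^2*(s - 2)*(s - 5)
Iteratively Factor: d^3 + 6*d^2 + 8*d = (d)*(d^2 + 6*d + 8) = d*(d + 2)*(d + 4)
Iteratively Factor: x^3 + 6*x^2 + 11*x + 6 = (x + 3)*(x^2 + 3*x + 2) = (x + 1)*(x + 3)*(x + 2)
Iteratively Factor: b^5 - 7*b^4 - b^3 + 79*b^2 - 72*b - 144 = (b - 4)*(b^4 - 3*b^3 - 13*b^2 + 27*b + 36) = (b - 4)*(b + 1)*(b^3 - 4*b^2 - 9*b + 36) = (b - 4)*(b - 3)*(b + 1)*(b^2 - b - 12) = (b - 4)*(b - 3)*(b + 1)*(b + 3)*(b - 4)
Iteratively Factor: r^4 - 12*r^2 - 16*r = (r - 4)*(r^3 + 4*r^2 + 4*r) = r*(r - 4)*(r^2 + 4*r + 4) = r*(r - 4)*(r + 2)*(r + 2)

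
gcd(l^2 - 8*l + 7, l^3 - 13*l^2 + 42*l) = l - 7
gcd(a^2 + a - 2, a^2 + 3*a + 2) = a + 2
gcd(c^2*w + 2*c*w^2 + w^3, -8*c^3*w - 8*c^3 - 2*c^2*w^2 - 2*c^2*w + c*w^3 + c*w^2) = 1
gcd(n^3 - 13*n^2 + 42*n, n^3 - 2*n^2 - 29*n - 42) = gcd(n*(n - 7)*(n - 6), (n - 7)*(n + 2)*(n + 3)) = n - 7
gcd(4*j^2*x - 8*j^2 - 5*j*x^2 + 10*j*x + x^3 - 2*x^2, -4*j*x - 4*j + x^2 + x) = -4*j + x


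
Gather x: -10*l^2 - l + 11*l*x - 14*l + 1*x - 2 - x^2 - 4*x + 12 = -10*l^2 - 15*l - x^2 + x*(11*l - 3) + 10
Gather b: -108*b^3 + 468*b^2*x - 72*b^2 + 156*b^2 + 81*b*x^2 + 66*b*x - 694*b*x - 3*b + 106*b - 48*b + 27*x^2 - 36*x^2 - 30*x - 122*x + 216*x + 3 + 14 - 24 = -108*b^3 + b^2*(468*x + 84) + b*(81*x^2 - 628*x + 55) - 9*x^2 + 64*x - 7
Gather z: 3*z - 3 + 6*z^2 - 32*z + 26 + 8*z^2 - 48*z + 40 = 14*z^2 - 77*z + 63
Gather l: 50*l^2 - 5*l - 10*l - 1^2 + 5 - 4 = 50*l^2 - 15*l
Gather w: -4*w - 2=-4*w - 2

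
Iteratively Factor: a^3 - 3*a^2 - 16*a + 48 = (a - 4)*(a^2 + a - 12) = (a - 4)*(a - 3)*(a + 4)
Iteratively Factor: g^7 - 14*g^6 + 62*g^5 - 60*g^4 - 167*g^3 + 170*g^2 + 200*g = (g + 1)*(g^6 - 15*g^5 + 77*g^4 - 137*g^3 - 30*g^2 + 200*g) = (g - 5)*(g + 1)*(g^5 - 10*g^4 + 27*g^3 - 2*g^2 - 40*g) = (g - 5)^2*(g + 1)*(g^4 - 5*g^3 + 2*g^2 + 8*g) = (g - 5)^2*(g - 2)*(g + 1)*(g^3 - 3*g^2 - 4*g) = (g - 5)^2*(g - 2)*(g + 1)^2*(g^2 - 4*g) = g*(g - 5)^2*(g - 2)*(g + 1)^2*(g - 4)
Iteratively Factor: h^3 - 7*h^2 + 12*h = (h - 3)*(h^2 - 4*h) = (h - 4)*(h - 3)*(h)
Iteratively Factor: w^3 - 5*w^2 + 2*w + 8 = (w - 2)*(w^2 - 3*w - 4) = (w - 4)*(w - 2)*(w + 1)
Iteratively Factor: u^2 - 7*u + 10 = (u - 5)*(u - 2)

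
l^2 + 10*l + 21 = (l + 3)*(l + 7)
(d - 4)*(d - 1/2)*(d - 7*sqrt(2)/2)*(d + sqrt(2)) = d^4 - 9*d^3/2 - 5*sqrt(2)*d^3/2 - 5*d^2 + 45*sqrt(2)*d^2/4 - 5*sqrt(2)*d + 63*d/2 - 14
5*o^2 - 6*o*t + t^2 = (-5*o + t)*(-o + t)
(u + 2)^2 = u^2 + 4*u + 4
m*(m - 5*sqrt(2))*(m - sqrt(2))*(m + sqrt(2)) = m^4 - 5*sqrt(2)*m^3 - 2*m^2 + 10*sqrt(2)*m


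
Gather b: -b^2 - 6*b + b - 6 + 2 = -b^2 - 5*b - 4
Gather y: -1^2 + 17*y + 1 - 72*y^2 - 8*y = -72*y^2 + 9*y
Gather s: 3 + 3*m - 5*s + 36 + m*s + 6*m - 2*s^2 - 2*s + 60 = 9*m - 2*s^2 + s*(m - 7) + 99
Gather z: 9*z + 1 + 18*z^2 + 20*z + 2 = 18*z^2 + 29*z + 3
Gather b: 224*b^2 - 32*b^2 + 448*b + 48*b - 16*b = 192*b^2 + 480*b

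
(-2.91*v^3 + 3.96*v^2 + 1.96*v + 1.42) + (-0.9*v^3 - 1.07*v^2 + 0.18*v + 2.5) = -3.81*v^3 + 2.89*v^2 + 2.14*v + 3.92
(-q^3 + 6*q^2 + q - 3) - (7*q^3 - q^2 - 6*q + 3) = -8*q^3 + 7*q^2 + 7*q - 6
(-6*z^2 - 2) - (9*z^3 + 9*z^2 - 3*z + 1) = -9*z^3 - 15*z^2 + 3*z - 3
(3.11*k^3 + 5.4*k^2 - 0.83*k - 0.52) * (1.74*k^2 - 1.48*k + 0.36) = 5.4114*k^5 + 4.7932*k^4 - 8.3166*k^3 + 2.2676*k^2 + 0.4708*k - 0.1872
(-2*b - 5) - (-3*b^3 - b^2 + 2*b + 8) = 3*b^3 + b^2 - 4*b - 13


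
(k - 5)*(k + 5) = k^2 - 25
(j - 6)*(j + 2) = j^2 - 4*j - 12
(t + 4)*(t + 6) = t^2 + 10*t + 24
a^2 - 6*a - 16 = (a - 8)*(a + 2)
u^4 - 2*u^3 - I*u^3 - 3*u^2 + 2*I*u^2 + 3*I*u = u*(u - 3)*(u + 1)*(u - I)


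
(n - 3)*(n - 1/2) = n^2 - 7*n/2 + 3/2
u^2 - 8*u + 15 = (u - 5)*(u - 3)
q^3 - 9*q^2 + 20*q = q*(q - 5)*(q - 4)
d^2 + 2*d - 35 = (d - 5)*(d + 7)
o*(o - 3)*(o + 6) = o^3 + 3*o^2 - 18*o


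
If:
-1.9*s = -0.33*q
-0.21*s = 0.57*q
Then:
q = 0.00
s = 0.00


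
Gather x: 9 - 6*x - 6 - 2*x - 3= -8*x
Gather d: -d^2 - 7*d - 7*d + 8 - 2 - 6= -d^2 - 14*d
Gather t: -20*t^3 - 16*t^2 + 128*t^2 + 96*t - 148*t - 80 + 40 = -20*t^3 + 112*t^2 - 52*t - 40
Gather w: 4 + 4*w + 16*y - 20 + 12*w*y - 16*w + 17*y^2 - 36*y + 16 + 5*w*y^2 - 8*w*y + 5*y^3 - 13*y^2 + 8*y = w*(5*y^2 + 4*y - 12) + 5*y^3 + 4*y^2 - 12*y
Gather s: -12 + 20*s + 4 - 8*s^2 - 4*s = -8*s^2 + 16*s - 8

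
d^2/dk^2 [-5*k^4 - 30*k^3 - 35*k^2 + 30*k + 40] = -60*k^2 - 180*k - 70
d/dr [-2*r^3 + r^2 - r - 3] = -6*r^2 + 2*r - 1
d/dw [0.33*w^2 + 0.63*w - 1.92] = 0.66*w + 0.63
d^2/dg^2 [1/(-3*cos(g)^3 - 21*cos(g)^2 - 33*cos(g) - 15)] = (9*sin(g)^4 - 97*sin(g)^2 - 395*cos(g)/4 + 59*cos(3*g)/4 - 84)/(3*(cos(g) + 1)^4*(cos(g) + 5)^3)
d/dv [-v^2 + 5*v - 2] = 5 - 2*v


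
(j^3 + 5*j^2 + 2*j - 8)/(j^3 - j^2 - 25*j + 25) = (j^2 + 6*j + 8)/(j^2 - 25)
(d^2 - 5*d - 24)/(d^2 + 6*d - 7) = (d^2 - 5*d - 24)/(d^2 + 6*d - 7)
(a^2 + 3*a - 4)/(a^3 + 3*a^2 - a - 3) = (a + 4)/(a^2 + 4*a + 3)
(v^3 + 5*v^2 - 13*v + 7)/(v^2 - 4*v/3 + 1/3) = 3*(v^2 + 6*v - 7)/(3*v - 1)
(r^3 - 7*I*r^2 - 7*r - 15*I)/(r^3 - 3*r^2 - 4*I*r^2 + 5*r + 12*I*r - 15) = (r - 3*I)/(r - 3)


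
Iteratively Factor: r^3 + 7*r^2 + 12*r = (r + 3)*(r^2 + 4*r) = r*(r + 3)*(r + 4)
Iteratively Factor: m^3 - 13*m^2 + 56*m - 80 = (m - 5)*(m^2 - 8*m + 16) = (m - 5)*(m - 4)*(m - 4)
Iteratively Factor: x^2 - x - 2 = (x - 2)*(x + 1)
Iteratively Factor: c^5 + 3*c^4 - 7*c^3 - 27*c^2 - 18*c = (c + 1)*(c^4 + 2*c^3 - 9*c^2 - 18*c) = (c - 3)*(c + 1)*(c^3 + 5*c^2 + 6*c) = c*(c - 3)*(c + 1)*(c^2 + 5*c + 6) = c*(c - 3)*(c + 1)*(c + 2)*(c + 3)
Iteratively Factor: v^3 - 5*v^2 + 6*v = (v - 3)*(v^2 - 2*v) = (v - 3)*(v - 2)*(v)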